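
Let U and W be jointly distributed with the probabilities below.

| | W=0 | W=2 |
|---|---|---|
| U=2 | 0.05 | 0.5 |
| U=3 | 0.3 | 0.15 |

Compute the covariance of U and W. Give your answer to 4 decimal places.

-0.2850

E[U] = 2.45,  E[W] = 1.3
E[UW] = 2.9
cov(U,W) = E[UW] − E[U]E[W] = 2.9 − (2.45)(1.3) = -0.285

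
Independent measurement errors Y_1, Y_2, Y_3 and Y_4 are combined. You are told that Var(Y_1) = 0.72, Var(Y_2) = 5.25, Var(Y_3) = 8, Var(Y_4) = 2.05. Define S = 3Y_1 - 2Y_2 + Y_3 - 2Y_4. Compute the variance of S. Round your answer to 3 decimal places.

43.680

By independence, Var(S) = (3)²Var(Y_1) + (-2)²Var(Y_2) + (1)²Var(Y_3) + (-2)²Var(Y_4)
= (3)²·0.72 + (-2)²·5.25 + (1)²·8 + (-2)²·2.05 = 43.68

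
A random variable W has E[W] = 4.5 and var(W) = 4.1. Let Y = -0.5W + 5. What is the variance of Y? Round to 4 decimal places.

1.0250

var(-0.5W + 5) = (-0.5)²·var(W) = 0.25·4.1 = 1.025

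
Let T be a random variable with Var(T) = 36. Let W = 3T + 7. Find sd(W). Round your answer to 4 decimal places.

Var(3T + 7) = (3)²·36 = 324
sd(W) = √324 ≈ 18.0000

18.0000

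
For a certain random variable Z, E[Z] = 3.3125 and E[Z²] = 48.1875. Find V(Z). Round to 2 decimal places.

V(Z) = 48.1875 − (3.3125)² = 37.21484375

37.21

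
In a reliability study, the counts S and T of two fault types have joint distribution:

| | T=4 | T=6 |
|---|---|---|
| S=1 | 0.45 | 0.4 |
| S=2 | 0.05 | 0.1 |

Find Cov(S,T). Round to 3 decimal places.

E[S] = 1.15,  E[T] = 5
E[ST] = 5.8
Cov(S,T) = E[ST] − E[S]E[T] = 5.8 − (1.15)(5) = 0.05

0.050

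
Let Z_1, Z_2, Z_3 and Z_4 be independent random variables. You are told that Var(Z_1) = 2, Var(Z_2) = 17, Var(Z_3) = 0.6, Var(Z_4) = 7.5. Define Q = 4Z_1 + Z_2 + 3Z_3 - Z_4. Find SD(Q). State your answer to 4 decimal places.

7.8677

By independence, Var(Q) = (4)²Var(Z_1) + (1)²Var(Z_2) + (3)²Var(Z_3) + (-1)²Var(Z_4)
= (4)²·2 + (1)²·17 + (3)²·0.6 + (-1)²·7.5 = 61.9
SD(Q) = √61.9 ≈ 7.8677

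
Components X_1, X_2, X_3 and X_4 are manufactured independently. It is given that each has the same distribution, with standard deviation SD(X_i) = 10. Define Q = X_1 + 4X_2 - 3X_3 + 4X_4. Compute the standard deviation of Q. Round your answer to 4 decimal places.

64.8074

Var(X_i) = (10)² = 100
By independence, Var(Q) = (1)²Var(X_1) + (4)²Var(X_2) + (-3)²Var(X_3) + (4)²Var(X_4)
= (1)²·100 + (4)²·100 + (-3)²·100 + (4)²·100 = 4200
SD(Q) = √4200 ≈ 64.8074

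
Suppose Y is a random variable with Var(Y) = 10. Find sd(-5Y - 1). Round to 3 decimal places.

Var(-5Y - 1) = (-5)²·10 = 250
sd(-5Y - 1) = √250 ≈ 15.811

15.811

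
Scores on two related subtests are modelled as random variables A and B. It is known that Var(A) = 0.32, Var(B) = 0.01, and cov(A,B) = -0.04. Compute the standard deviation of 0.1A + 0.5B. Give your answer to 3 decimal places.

0.041

Var(0.1A + 0.5B) = (0.1)²·Var(A) + (0.5)²·Var(B) + 2·(0.1)·(0.5)·cov(A,B)
= 0.01·0.32 + 0.25·0.01 + 0.1·-0.04 = 0.0017
SD(0.1A + 0.5B) = √0.0017 ≈ 0.041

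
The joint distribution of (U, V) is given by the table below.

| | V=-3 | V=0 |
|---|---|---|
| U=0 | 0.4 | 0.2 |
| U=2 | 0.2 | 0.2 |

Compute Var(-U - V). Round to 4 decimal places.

E[U] = 0.8,  E[V] = -1.8,  E[UV] = -1.2
Var(U) = 1.6 − (0.8)² = 0.96;  Var(V) = 5.4 − (-1.8)² = 2.16
Cov(U,V) = -1.2 − (0.8)(-1.8) = 0.24
Var(-U - V) = (-1)²·0.96 + (-1)²·2.16 + 2·(-1)·(-1)·0.24 = 3.6

3.6000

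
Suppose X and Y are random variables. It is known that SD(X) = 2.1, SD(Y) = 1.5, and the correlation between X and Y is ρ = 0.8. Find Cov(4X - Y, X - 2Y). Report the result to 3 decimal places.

-0.540

Var(X) = (2.1)² = 4.41;  Var(Y) = (1.5)² = 2.25
Cov(X,Y) = ρ·SD(X)·SD(Y) = 0.8·2.1·1.5 = 2.52
Cov(4X - Y, X - 2Y) = (4)(1)Var(X) + (-1)(-2)Var(Y) + [(4)(-2) + (-1)(1)]Cov(X,Y)
= 4·4.41 + 2·2.25 + -9·2.52 = -0.54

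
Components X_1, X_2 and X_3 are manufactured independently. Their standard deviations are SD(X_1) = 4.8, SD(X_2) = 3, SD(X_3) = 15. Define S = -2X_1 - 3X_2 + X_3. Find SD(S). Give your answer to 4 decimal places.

19.9539

Var(X_1) = 23.04, Var(X_2) = 9, Var(X_3) = 225
By independence, Var(S) = (-2)²Var(X_1) + (-3)²Var(X_2) + (1)²Var(X_3)
= (-2)²·23.04 + (-3)²·9 + (1)²·225 = 398.16
SD(S) = √398.16 ≈ 19.9539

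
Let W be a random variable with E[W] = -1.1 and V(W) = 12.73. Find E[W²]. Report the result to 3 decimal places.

13.940

E[W²] = V(W) + (E[W])² = 12.73 + (-1.1)² = 13.94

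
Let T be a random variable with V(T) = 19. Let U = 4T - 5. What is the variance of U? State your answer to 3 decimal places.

V(4T - 5) = (4)²·V(T) = 16·19 = 304

304.000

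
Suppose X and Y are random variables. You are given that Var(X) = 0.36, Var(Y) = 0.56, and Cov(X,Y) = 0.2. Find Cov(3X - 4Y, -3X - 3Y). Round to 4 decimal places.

Cov(3X - 4Y, -3X - 3Y) = (3)(-3)Var(X) + (-4)(-3)Var(Y) + [(3)(-3) + (-4)(-3)]Cov(X,Y)
= -9·0.36 + 12·0.56 + 3·0.2 = 4.08

4.0800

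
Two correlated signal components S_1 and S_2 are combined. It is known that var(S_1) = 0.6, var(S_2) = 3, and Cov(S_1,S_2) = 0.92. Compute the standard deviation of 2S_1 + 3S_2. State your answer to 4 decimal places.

var(2S_1 + 3S_2) = (2)²·var(S_1) + (3)²·var(S_2) + 2·(2)·(3)·Cov(S_1,S_2)
= 4·0.6 + 9·3 + 12·0.92 = 40.44
σ(2S_1 + 3S_2) = √40.44 ≈ 6.3592

6.3592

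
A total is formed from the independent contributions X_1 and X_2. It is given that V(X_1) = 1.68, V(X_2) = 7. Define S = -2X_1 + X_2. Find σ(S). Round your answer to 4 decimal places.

By independence, V(S) = (-2)²V(X_1) + (1)²V(X_2)
= (-2)²·1.68 + (1)²·7 = 13.72
σ(S) = √13.72 ≈ 3.7041

3.7041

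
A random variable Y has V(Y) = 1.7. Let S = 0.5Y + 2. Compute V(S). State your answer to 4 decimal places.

V(0.5Y + 2) = (0.5)²·V(Y) = 0.25·1.7 = 0.425

0.4250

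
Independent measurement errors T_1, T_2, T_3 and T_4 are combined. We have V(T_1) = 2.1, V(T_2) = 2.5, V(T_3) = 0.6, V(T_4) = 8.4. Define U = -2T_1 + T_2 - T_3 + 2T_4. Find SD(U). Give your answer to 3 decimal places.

By independence, V(U) = (-2)²V(T_1) + (1)²V(T_2) + (-1)²V(T_3) + (2)²V(T_4)
= (-2)²·2.1 + (1)²·2.5 + (-1)²·0.6 + (2)²·8.4 = 45.1
SD(U) = √45.1 ≈ 6.716

6.716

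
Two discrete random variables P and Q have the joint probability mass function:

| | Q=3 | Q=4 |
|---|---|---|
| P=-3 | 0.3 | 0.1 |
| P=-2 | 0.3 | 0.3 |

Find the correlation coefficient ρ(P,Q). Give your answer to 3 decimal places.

0.250

E[P] = -2.4,  E[Q] = 3.4
E[PQ] = -8.1
cov(P,Q) = E[PQ] − E[P]E[Q] = -8.1 − (-2.4)(3.4) = 0.06
V(P) = 0.24,  V(Q) = 0.24
ρ = 0.06 / √(0.24·0.24) ≈ 0.250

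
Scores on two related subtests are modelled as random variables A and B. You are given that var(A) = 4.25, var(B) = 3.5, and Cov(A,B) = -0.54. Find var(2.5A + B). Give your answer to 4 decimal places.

var(2.5A + B) = (2.5)²·var(A) + (1)²·var(B) + 2·(2.5)·(1)·Cov(A,B)
= 6.25·4.25 + 1·3.5 + 5·-0.54 = 27.3625

27.3625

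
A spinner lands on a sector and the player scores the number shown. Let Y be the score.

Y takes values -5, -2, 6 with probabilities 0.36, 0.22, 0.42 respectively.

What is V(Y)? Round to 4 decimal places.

24.9216

E[Y] = (-5)(0.36) + (-2)(0.22) + (6)(0.42) = 0.28
E[Y²] = (-5)²(0.36) + (-2)²(0.22) + (6)²(0.42) = 25
V(Y) = E[Y²] − (E[Y])² = 25 − (0.28)² = 24.9216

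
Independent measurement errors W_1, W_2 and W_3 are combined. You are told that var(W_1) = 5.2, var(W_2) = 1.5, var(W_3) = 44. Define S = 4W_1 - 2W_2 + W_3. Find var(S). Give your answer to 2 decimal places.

By independence, var(S) = (4)²var(W_1) + (-2)²var(W_2) + (1)²var(W_3)
= (4)²·5.2 + (-2)²·1.5 + (1)²·44 = 133.2

133.20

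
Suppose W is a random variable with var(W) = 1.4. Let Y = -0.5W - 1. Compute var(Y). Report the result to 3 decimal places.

0.350

var(-0.5W - 1) = (-0.5)²·var(W) = 0.25·1.4 = 0.35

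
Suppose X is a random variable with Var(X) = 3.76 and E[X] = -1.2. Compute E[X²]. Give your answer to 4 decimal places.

E[X²] = Var(X) + (E[X])² = 3.76 + (-1.2)² = 5.2

5.2000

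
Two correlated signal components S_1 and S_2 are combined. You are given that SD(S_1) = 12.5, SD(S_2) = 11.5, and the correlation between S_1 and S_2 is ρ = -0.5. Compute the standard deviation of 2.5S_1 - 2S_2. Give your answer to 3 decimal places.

Var(S_1) = (12.5)² = 156.25;  Var(S_2) = (11.5)² = 132.25
Cov(S_1,S_2) = ρ·SD(S_1)·SD(S_2) = -0.5·12.5·11.5 = -71.875
Var(2.5S_1 - 2S_2) = (2.5)²·Var(S_1) + (-2)²·Var(S_2) + 2·(2.5)·(-2)·Cov(S_1,S_2)
= 6.25·156.25 + 4·132.25 + -10·-71.875 = 2224.3125
SD(2.5S_1 - 2S_2) = √2224.3125 ≈ 47.163

47.163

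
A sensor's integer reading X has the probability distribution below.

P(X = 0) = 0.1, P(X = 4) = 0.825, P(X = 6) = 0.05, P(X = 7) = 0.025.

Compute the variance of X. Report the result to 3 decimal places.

E[X] = (0)(0.1) + (4)(0.825) + (6)(0.05) + (7)(0.025) = 3.775
E[X²] = (0)²(0.1) + (4)²(0.825) + (6)²(0.05) + (7)²(0.025) = 16.225
Var(X) = E[X²] − (E[X])² = 16.225 − (3.775)² = 1.974375

1.974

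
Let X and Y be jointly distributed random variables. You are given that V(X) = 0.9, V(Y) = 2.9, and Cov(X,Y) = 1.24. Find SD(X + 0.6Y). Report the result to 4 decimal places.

1.8526

V(X + 0.6Y) = (1)²·V(X) + (0.6)²·V(Y) + 2·(1)·(0.6)·Cov(X,Y)
= 1·0.9 + 0.36·2.9 + 1.2·1.24 = 3.432
SD(X + 0.6Y) = √3.432 ≈ 1.8526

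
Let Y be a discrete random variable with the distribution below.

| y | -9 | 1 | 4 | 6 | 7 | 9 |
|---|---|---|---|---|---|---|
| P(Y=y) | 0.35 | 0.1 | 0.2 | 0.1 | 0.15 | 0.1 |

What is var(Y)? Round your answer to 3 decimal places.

50.610

E[Y] = (-9)(0.35) + (1)(0.1) + (4)(0.2) + (6)(0.1) + (7)(0.15) + (9)(0.1) = 0.3
E[Y²] = (-9)²(0.35) + (1)²(0.1) + (4)²(0.2) + (6)²(0.1) + (7)²(0.15) + (9)²(0.1) = 50.7
var(Y) = E[Y²] − (E[Y])² = 50.7 − (0.3)² = 50.61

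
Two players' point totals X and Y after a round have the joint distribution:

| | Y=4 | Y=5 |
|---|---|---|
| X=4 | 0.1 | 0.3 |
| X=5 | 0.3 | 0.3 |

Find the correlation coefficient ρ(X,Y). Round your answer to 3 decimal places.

E[X] = 4.6,  E[Y] = 4.6
E[XY] = 21.1
Cov(X,Y) = E[XY] − E[X]E[Y] = 21.1 − (4.6)(4.6) = -0.06
var(X) = 0.24,  var(Y) = 0.24
ρ = -0.06 / √(0.24·0.24) ≈ -0.250

-0.250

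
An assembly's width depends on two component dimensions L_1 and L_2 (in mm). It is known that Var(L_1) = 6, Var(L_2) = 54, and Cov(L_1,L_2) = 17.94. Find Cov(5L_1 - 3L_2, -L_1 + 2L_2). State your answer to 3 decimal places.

Cov(5L_1 - 3L_2, -L_1 + 2L_2) = (5)(-1)Var(L_1) + (-3)(2)Var(L_2) + [(5)(2) + (-3)(-1)]Cov(L_1,L_2)
= -5·6 + -6·54 + 13·17.94 = -120.78

-120.780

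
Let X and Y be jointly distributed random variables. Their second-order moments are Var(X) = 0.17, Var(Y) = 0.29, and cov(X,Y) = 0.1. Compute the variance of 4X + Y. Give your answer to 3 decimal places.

3.810

Var(4X + Y) = (4)²·Var(X) + (1)²·Var(Y) + 2·(4)·(1)·cov(X,Y)
= 16·0.17 + 1·0.29 + 8·0.1 = 3.81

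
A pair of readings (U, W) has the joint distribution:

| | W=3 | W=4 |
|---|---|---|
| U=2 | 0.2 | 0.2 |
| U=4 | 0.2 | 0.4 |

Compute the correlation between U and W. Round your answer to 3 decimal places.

E[U] = 3.2,  E[W] = 3.6
E[UW] = 11.6
cov(U,W) = E[UW] − E[U]E[W] = 11.6 − (3.2)(3.6) = 0.08
var(U) = 0.96,  var(W) = 0.24
ρ = 0.08 / √(0.96·0.24) ≈ 0.167

0.167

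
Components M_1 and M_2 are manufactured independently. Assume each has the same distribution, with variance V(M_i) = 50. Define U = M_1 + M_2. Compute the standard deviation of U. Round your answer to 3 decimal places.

By independence, V(U) = (1)²V(M_1) + (1)²V(M_2)
= (1)²·50 + (1)²·50 = 100
sd(U) = √100 ≈ 10.000

10.000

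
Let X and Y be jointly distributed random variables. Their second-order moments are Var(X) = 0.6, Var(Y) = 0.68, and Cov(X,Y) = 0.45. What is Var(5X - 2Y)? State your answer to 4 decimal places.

8.7200

Var(5X - 2Y) = (5)²·Var(X) + (-2)²·Var(Y) + 2·(5)·(-2)·Cov(X,Y)
= 25·0.6 + 4·0.68 + -20·0.45 = 8.72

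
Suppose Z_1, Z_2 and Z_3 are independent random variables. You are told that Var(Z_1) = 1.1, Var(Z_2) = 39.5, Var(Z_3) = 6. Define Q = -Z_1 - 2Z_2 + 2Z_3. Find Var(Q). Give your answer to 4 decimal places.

183.1000

By independence, Var(Q) = (-1)²Var(Z_1) + (-2)²Var(Z_2) + (2)²Var(Z_3)
= (-1)²·1.1 + (-2)²·39.5 + (2)²·6 = 183.1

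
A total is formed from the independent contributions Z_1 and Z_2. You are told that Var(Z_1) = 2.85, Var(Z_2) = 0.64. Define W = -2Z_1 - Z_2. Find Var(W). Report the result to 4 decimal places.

By independence, Var(W) = (-2)²Var(Z_1) + (-1)²Var(Z_2)
= (-2)²·2.85 + (-1)²·0.64 = 12.04

12.0400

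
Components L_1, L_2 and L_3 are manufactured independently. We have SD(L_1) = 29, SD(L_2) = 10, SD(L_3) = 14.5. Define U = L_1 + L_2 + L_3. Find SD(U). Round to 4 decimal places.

V(L_1) = 841, V(L_2) = 100, V(L_3) = 210.25
By independence, V(U) = (1)²V(L_1) + (1)²V(L_2) + (1)²V(L_3)
= (1)²·841 + (1)²·100 + (1)²·210.25 = 1151.25
SD(U) = √1151.25 ≈ 33.9301

33.9301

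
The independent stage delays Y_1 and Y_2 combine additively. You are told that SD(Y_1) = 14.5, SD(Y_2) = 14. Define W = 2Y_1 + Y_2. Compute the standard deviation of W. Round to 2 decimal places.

var(Y_1) = 210.25, var(Y_2) = 196
By independence, var(W) = (2)²var(Y_1) + (1)²var(Y_2)
= (2)²·210.25 + (1)²·196 = 1037
SD(W) = √1037 ≈ 32.20

32.20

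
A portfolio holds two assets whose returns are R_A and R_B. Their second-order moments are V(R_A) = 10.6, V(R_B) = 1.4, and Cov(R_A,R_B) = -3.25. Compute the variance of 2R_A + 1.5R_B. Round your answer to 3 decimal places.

V(2R_A + 1.5R_B) = (2)²·V(R_A) + (1.5)²·V(R_B) + 2·(2)·(1.5)·Cov(R_A,R_B)
= 4·10.6 + 2.25·1.4 + 6·-3.25 = 26.05

26.050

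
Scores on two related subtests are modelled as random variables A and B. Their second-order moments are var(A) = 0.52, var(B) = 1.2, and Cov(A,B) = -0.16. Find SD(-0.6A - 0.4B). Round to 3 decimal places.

var(-0.6A - 0.4B) = (-0.6)²·var(A) + (-0.4)²·var(B) + 2·(-0.6)·(-0.4)·Cov(A,B)
= 0.36·0.52 + 0.16·1.2 + 0.48·-0.16 = 0.3024
SD(-0.6A - 0.4B) = √0.3024 ≈ 0.550

0.550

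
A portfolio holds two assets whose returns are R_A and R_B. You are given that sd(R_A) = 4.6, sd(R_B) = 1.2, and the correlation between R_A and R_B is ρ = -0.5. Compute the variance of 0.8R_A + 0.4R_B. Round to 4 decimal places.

12.0064

Var(R_A) = (4.6)² = 21.16;  Var(R_B) = (1.2)² = 1.44
Cov(R_A,R_B) = ρ·sd(R_A)·sd(R_B) = -0.5·4.6·1.2 = -2.76
Var(0.8R_A + 0.4R_B) = (0.8)²·Var(R_A) + (0.4)²·Var(R_B) + 2·(0.8)·(0.4)·Cov(R_A,R_B)
= 0.64·21.16 + 0.16·1.44 + 0.64·-2.76 = 12.0064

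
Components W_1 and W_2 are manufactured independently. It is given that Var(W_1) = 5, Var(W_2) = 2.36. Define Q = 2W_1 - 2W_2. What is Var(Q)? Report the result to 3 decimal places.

By independence, Var(Q) = (2)²Var(W_1) + (-2)²Var(W_2)
= (2)²·5 + (-2)²·2.36 = 29.44

29.440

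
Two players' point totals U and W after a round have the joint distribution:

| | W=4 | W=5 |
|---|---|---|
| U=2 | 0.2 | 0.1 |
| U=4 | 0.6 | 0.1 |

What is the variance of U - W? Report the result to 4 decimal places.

E[U] = 3.4,  E[W] = 4.2,  E[UW] = 14.2
V(U) = 12.4 − (3.4)² = 0.84;  V(W) = 17.8 − (4.2)² = 0.16
Cov(U,W) = 14.2 − (3.4)(4.2) = -0.08
V(U - W) = (1)²·0.84 + (-1)²·0.16 + 2·(1)·(-1)·-0.08 = 1.16

1.1600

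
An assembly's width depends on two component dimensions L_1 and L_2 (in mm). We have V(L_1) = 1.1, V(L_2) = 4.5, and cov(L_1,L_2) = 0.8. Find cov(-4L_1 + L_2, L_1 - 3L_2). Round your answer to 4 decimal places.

-7.5000

cov(-4L_1 + L_2, L_1 - 3L_2) = (-4)(1)V(L_1) + (1)(-3)V(L_2) + [(-4)(-3) + (1)(1)]cov(L_1,L_2)
= -4·1.1 + -3·4.5 + 13·0.8 = -7.5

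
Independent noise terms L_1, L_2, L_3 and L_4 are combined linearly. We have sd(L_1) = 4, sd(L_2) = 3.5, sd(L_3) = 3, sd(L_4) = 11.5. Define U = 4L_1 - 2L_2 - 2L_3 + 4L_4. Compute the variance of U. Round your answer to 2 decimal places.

var(L_1) = 16, var(L_2) = 12.25, var(L_3) = 9, var(L_4) = 132.25
By independence, var(U) = (4)²var(L_1) + (-2)²var(L_2) + (-2)²var(L_3) + (4)²var(L_4)
= (4)²·16 + (-2)²·12.25 + (-2)²·9 + (4)²·132.25 = 2457

2457.00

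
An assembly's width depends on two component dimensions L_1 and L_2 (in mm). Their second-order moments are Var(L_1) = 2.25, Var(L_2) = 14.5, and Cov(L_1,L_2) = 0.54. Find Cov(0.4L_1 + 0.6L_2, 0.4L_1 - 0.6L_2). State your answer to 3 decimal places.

-4.860

Cov(0.4L_1 + 0.6L_2, 0.4L_1 - 0.6L_2) = (0.4)(0.4)Var(L_1) + (0.6)(-0.6)Var(L_2) + [(0.4)(-0.6) + (0.6)(0.4)]Cov(L_1,L_2)
= 0.16·2.25 + -0.36·14.5 + 0·0.54 = -4.86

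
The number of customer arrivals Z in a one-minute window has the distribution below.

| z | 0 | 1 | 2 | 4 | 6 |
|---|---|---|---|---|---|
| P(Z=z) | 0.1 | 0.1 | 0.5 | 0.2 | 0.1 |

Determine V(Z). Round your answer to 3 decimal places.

2.650

E[Z] = (0)(0.1) + (1)(0.1) + (2)(0.5) + (4)(0.2) + (6)(0.1) = 2.5
E[Z²] = (0)²(0.1) + (1)²(0.1) + (2)²(0.5) + (4)²(0.2) + (6)²(0.1) = 8.9
V(Z) = E[Z²] − (E[Z])² = 8.9 − (2.5)² = 2.65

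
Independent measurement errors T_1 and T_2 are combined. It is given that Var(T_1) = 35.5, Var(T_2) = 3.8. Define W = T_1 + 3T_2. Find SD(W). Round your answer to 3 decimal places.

8.349

By independence, Var(W) = (1)²Var(T_1) + (3)²Var(T_2)
= (1)²·35.5 + (3)²·3.8 = 69.7
SD(W) = √69.7 ≈ 8.349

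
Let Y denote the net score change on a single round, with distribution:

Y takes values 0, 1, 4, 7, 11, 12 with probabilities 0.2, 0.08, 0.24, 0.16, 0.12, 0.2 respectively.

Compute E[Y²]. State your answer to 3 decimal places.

55.080

E[Y²] = (0)²(0.2) + (1)²(0.08) + (4)²(0.24) + (7)²(0.16) + (11)²(0.12) + (12)²(0.2) = 55.08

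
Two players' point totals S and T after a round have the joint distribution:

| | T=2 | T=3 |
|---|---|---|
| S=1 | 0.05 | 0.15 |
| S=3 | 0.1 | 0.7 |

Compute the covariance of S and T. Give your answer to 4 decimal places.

E[S] = 2.6,  E[T] = 2.85
E[ST] = 7.45
Cov(S,T) = E[ST] − E[S]E[T] = 7.45 − (2.6)(2.85) = 0.04

0.0400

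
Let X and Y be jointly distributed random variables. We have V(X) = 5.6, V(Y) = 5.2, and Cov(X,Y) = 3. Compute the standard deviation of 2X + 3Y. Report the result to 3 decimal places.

V(2X + 3Y) = (2)²·V(X) + (3)²·V(Y) + 2·(2)·(3)·Cov(X,Y)
= 4·5.6 + 9·5.2 + 12·3 = 105.2
SD(2X + 3Y) = √105.2 ≈ 10.257

10.257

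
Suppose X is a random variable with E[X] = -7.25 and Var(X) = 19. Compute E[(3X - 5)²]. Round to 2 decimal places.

E[3X - 5] = 3·-7.25 − 5 = -26.75
Var(3X - 5) = (3)²·19 = 171
E[(3X - 5)²] = Var((3X - 5)) + (E[(3X - 5)])² = 171 + (-26.75)² = 886.5625

886.56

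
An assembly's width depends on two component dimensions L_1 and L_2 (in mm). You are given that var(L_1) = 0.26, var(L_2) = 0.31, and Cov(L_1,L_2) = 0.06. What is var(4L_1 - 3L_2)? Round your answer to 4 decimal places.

var(4L_1 - 3L_2) = (4)²·var(L_1) + (-3)²·var(L_2) + 2·(4)·(-3)·Cov(L_1,L_2)
= 16·0.26 + 9·0.31 + -24·0.06 = 5.51

5.5100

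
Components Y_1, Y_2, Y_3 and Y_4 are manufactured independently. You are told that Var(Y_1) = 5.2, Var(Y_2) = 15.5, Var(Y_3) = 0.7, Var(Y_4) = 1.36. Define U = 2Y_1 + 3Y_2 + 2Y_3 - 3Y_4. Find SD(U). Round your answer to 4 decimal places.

By independence, Var(U) = (2)²Var(Y_1) + (3)²Var(Y_2) + (2)²Var(Y_3) + (-3)²Var(Y_4)
= (2)²·5.2 + (3)²·15.5 + (2)²·0.7 + (-3)²·1.36 = 175.34
SD(U) = √175.34 ≈ 13.2416

13.2416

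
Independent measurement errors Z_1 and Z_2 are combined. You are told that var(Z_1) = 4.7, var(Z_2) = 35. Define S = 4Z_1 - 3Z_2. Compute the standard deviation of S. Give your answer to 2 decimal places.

19.75

By independence, var(S) = (4)²var(Z_1) + (-3)²var(Z_2)
= (4)²·4.7 + (-3)²·35 = 390.2
σ(S) = √390.2 ≈ 19.75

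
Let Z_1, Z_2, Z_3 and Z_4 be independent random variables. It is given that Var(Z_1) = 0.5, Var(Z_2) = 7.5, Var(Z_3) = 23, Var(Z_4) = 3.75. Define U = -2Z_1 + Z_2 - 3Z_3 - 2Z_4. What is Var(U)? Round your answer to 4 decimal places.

231.5000

By independence, Var(U) = (-2)²Var(Z_1) + (1)²Var(Z_2) + (-3)²Var(Z_3) + (-2)²Var(Z_4)
= (-2)²·0.5 + (1)²·7.5 + (-3)²·23 + (-2)²·3.75 = 231.5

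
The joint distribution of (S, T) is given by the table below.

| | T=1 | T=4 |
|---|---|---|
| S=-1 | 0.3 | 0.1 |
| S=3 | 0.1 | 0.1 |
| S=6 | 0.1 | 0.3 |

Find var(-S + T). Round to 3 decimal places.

7.890

E[S] = 2.6,  E[T] = 2.5,  E[ST] = 8.6
var(S) = 16.6 − (2.6)² = 9.84;  var(T) = 8.5 − (2.5)² = 2.25
Cov(S,T) = 8.6 − (2.6)(2.5) = 2.1
var(-S + T) = (-1)²·9.84 + (1)²·2.25 + 2·(-1)·(1)·2.1 = 7.89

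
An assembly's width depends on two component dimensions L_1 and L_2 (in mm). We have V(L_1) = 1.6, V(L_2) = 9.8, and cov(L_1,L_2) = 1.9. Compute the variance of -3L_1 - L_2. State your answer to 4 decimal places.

35.6000

V(-3L_1 - L_2) = (-3)²·V(L_1) + (-1)²·V(L_2) + 2·(-3)·(-1)·cov(L_1,L_2)
= 9·1.6 + 1·9.8 + 6·1.9 = 35.6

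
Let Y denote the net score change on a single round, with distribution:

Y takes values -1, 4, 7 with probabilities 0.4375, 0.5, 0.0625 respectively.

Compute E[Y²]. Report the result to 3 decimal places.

11.500

E[Y²] = (-1)²(0.4375) + (4)²(0.5) + (7)²(0.0625) = 11.5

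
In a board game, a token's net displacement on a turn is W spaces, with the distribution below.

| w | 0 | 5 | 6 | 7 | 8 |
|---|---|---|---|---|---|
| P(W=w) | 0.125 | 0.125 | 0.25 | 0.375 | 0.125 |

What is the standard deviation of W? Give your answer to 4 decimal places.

2.3318

E[W] = (0)(0.125) + (5)(0.125) + (6)(0.25) + (7)(0.375) + (8)(0.125) = 5.75
E[W²] = (0)²(0.125) + (5)²(0.125) + (6)²(0.25) + (7)²(0.375) + (8)²(0.125) = 38.5
Var(W) = E[W²] − (E[W])² = 38.5 − (5.75)² = 5.4375
SD(W) = √5.4375 ≈ 2.3318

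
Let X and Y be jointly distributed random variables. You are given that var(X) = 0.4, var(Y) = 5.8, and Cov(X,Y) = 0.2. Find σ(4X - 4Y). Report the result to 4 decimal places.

9.6333

var(4X - 4Y) = (4)²·var(X) + (-4)²·var(Y) + 2·(4)·(-4)·Cov(X,Y)
= 16·0.4 + 16·5.8 + -32·0.2 = 92.8
σ(4X - 4Y) = √92.8 ≈ 9.6333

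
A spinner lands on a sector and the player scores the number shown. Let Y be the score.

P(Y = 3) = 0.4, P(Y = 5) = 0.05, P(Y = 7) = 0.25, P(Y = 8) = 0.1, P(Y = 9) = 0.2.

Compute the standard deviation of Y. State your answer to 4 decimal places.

2.4617

E[Y] = (3)(0.4) + (5)(0.05) + (7)(0.25) + (8)(0.1) + (9)(0.2) = 5.8
E[Y²] = (3)²(0.4) + (5)²(0.05) + (7)²(0.25) + (8)²(0.1) + (9)²(0.2) = 39.7
var(Y) = E[Y²] − (E[Y])² = 39.7 − (5.8)² = 6.06
σ(Y) = √6.06 ≈ 2.4617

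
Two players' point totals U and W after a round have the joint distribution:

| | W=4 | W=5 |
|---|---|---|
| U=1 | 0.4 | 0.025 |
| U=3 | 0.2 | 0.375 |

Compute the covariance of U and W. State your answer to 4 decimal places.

E[U] = 2.15,  E[W] = 4.4
E[UW] = 9.75
cov(U,W) = E[UW] − E[U]E[W] = 9.75 − (2.15)(4.4) = 0.29

0.2900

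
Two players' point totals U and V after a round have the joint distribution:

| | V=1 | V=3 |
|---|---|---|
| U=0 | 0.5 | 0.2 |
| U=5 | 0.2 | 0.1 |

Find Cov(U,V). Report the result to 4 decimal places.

0.1000

E[U] = 1.5,  E[V] = 1.6
E[UV] = 2.5
Cov(U,V) = E[UV] − E[U]E[V] = 2.5 − (1.5)(1.6) = 0.1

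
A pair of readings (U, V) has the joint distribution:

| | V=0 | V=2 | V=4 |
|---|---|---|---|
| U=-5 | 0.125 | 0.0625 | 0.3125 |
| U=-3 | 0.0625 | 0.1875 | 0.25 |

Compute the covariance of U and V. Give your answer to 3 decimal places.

0.000

E[U] = -4,  E[V] = 2.75
E[UV] = -11
cov(U,V) = E[UV] − E[U]E[V] = -11 − (-4)(2.75) = 0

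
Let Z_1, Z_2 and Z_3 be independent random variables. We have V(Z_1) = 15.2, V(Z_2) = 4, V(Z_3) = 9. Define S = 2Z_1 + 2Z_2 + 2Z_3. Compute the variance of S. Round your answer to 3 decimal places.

112.800

By independence, V(S) = (2)²V(Z_1) + (2)²V(Z_2) + (2)²V(Z_3)
= (2)²·15.2 + (2)²·4 + (2)²·9 = 112.8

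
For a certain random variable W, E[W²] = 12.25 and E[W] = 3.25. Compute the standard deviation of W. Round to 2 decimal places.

1.30

V(W) = 12.25 − (3.25)² = 1.6875
SD(W) = √1.6875 ≈ 1.30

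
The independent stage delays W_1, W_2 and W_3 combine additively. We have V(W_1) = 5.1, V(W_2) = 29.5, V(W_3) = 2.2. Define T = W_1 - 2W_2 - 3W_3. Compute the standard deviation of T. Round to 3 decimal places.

By independence, V(T) = (1)²V(W_1) + (-2)²V(W_2) + (-3)²V(W_3)
= (1)²·5.1 + (-2)²·29.5 + (-3)²·2.2 = 142.9
σ(T) = √142.9 ≈ 11.954

11.954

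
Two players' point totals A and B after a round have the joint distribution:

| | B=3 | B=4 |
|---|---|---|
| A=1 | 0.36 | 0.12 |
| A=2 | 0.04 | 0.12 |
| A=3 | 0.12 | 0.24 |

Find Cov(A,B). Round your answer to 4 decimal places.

0.1776

E[A] = 1.88,  E[B] = 3.48
E[AB] = 6.72
Cov(A,B) = E[AB] − E[A]E[B] = 6.72 − (1.88)(3.48) = 0.1776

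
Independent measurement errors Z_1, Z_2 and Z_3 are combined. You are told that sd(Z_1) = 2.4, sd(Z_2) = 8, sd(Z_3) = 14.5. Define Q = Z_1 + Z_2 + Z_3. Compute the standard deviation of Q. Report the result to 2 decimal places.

16.73

V(Z_1) = 5.76, V(Z_2) = 64, V(Z_3) = 210.25
By independence, V(Q) = (1)²V(Z_1) + (1)²V(Z_2) + (1)²V(Z_3)
= (1)²·5.76 + (1)²·64 + (1)²·210.25 = 280.01
sd(Q) = √280.01 ≈ 16.73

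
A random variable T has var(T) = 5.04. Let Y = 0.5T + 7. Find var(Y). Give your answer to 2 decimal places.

1.26

var(0.5T + 7) = (0.5)²·var(T) = 0.25·5.04 = 1.26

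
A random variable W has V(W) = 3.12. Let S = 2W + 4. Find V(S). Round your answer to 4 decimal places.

12.4800

V(2W + 4) = (2)²·V(W) = 4·3.12 = 12.48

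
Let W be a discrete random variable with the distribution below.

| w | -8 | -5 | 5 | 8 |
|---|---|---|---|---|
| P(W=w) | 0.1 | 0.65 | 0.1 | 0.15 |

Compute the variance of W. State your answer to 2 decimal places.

E[W] = (-8)(0.1) + (-5)(0.65) + (5)(0.1) + (8)(0.15) = -2.35
E[W²] = (-8)²(0.1) + (-5)²(0.65) + (5)²(0.1) + (8)²(0.15) = 34.75
V(W) = E[W²] − (E[W])² = 34.75 − (-2.35)² = 29.2275

29.23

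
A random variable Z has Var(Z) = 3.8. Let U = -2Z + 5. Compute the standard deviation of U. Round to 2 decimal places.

Var(-2Z + 5) = (-2)²·3.8 = 15.2
SD(U) = √15.2 ≈ 3.90

3.90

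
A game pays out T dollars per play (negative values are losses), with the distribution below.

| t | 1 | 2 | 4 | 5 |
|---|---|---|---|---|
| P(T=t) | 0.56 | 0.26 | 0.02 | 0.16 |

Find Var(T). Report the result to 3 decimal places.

2.078

E[T] = (1)(0.56) + (2)(0.26) + (4)(0.02) + (5)(0.16) = 1.96
E[T²] = (1)²(0.56) + (2)²(0.26) + (4)²(0.02) + (5)²(0.16) = 5.92
Var(T) = E[T²] − (E[T])² = 5.92 − (1.96)² = 2.0784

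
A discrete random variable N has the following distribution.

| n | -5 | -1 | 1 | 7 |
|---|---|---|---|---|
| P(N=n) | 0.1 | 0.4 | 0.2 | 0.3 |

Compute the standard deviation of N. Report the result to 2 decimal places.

3.98

E[N] = (-5)(0.1) + (-1)(0.4) + (1)(0.2) + (7)(0.3) = 1.4
E[N²] = (-5)²(0.1) + (-1)²(0.4) + (1)²(0.2) + (7)²(0.3) = 17.8
var(N) = E[N²] − (E[N])² = 17.8 − (1.4)² = 15.84
σ(N) = √15.84 ≈ 3.98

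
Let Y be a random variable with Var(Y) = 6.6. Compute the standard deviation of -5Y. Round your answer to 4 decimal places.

12.8452

Var(-5Y) = (-5)²·6.6 = 165
σ(-5Y) = √165 ≈ 12.8452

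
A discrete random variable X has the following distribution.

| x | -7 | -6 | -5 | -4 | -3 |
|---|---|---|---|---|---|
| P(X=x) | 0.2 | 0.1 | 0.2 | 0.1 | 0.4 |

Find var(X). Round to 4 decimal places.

E[X] = (-7)(0.2) + (-6)(0.1) + (-5)(0.2) + (-4)(0.1) + (-3)(0.4) = -4.6
E[X²] = (-7)²(0.2) + (-6)²(0.1) + (-5)²(0.2) + (-4)²(0.1) + (-3)²(0.4) = 23.6
var(X) = E[X²] − (E[X])² = 23.6 − (-4.6)² = 2.44

2.4400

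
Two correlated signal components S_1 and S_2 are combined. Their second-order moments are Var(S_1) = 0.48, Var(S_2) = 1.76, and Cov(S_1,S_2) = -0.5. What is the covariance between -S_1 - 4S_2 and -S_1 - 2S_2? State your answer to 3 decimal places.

11.560

Cov(-S_1 - 4S_2, -S_1 - 2S_2) = (-1)(-1)Var(S_1) + (-4)(-2)Var(S_2) + [(-1)(-2) + (-4)(-1)]Cov(S_1,S_2)
= 1·0.48 + 8·1.76 + 6·-0.5 = 11.56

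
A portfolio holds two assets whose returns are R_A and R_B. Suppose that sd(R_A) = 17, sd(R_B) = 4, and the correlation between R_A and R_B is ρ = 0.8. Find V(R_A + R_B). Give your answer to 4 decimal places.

V(R_A) = (17)² = 289;  V(R_B) = (4)² = 16
Cov(R_A,R_B) = ρ·sd(R_A)·sd(R_B) = 0.8·17·4 = 54.4
V(R_A + R_B) = (1)²·V(R_A) + (1)²·V(R_B) + 2·(1)·(1)·Cov(R_A,R_B)
= 1·289 + 1·16 + 2·54.4 = 413.8

413.8000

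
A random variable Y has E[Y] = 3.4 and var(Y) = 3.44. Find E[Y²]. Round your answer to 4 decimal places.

15.0000

E[Y²] = var(Y) + (E[Y])² = 3.44 + (3.4)² = 15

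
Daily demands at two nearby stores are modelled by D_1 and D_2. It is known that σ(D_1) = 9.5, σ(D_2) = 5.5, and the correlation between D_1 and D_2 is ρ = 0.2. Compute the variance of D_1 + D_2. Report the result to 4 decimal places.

V(D_1) = (9.5)² = 90.25;  V(D_2) = (5.5)² = 30.25
Cov(D_1,D_2) = ρ·σ(D_1)·σ(D_2) = 0.2·9.5·5.5 = 10.45
V(D_1 + D_2) = (1)²·V(D_1) + (1)²·V(D_2) + 2·(1)·(1)·Cov(D_1,D_2)
= 1·90.25 + 1·30.25 + 2·10.45 = 141.4

141.4000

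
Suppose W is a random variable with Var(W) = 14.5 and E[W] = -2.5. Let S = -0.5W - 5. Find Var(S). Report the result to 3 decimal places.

Var(-0.5W - 5) = (-0.5)²·Var(W) = 0.25·14.5 = 3.625

3.625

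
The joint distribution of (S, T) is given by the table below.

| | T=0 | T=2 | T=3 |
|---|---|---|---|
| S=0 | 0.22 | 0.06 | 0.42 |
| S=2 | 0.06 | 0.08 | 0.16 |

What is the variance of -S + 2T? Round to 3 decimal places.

7.366

E[S] = 0.6,  E[T] = 2.02,  E[ST] = 1.28
Var(S) = 1.2 − (0.6)² = 0.84;  Var(T) = 5.78 − (2.02)² = 1.6996
cov(S,T) = 1.28 − (0.6)(2.02) = 0.068
Var(-S + 2T) = (-1)²·0.84 + (2)²·1.6996 + 2·(-1)·(2)·0.068 = 7.3664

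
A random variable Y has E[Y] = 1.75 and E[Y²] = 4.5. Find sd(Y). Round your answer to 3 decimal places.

V(Y) = 4.5 − (1.75)² = 1.4375
sd(Y) = √1.4375 ≈ 1.199

1.199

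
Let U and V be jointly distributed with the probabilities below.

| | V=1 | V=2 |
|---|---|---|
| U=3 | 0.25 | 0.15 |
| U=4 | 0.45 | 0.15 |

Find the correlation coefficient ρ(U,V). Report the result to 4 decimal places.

E[U] = 3.6,  E[V] = 1.3
E[UV] = 4.65
Cov(U,V) = E[UV] − E[U]E[V] = 4.65 − (3.6)(1.3) = -0.03
Var(U) = 0.24,  Var(V) = 0.21
ρ = -0.03 / √(0.24·0.21) ≈ -0.1336

-0.1336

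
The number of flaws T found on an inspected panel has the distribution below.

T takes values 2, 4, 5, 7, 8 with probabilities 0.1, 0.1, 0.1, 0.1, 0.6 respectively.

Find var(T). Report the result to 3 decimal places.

4.240

E[T] = (2)(0.1) + (4)(0.1) + (5)(0.1) + (7)(0.1) + (8)(0.6) = 6.6
E[T²] = (2)²(0.1) + (4)²(0.1) + (5)²(0.1) + (7)²(0.1) + (8)²(0.6) = 47.8
var(T) = E[T²] − (E[T])² = 47.8 − (6.6)² = 4.24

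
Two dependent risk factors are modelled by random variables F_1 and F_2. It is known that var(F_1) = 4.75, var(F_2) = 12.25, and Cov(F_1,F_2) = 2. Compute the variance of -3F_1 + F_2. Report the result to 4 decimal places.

43.0000

var(-3F_1 + F_2) = (-3)²·var(F_1) + (1)²·var(F_2) + 2·(-3)·(1)·Cov(F_1,F_2)
= 9·4.75 + 1·12.25 + -6·2 = 43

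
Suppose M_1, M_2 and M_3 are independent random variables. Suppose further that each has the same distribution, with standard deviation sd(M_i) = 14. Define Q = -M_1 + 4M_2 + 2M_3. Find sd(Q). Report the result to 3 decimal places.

64.156

Var(M_i) = (14)² = 196
By independence, Var(Q) = (-1)²Var(M_1) + (4)²Var(M_2) + (2)²Var(M_3)
= (-1)²·196 + (4)²·196 + (2)²·196 = 4116
sd(Q) = √4116 ≈ 64.156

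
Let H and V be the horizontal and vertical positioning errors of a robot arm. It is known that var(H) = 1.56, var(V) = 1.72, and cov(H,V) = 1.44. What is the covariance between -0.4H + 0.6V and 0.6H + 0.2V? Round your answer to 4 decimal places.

cov(-0.4H + 0.6V, 0.6H + 0.2V) = (-0.4)(0.6)var(H) + (0.6)(0.2)var(V) + [(-0.4)(0.2) + (0.6)(0.6)]cov(H,V)
= -0.24·1.56 + 0.12·1.72 + 0.28·1.44 = 0.2352

0.2352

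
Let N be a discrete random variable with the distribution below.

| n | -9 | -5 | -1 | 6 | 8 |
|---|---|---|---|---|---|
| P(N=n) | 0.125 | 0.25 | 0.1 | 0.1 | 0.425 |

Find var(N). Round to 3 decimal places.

44.949

E[N] = (-9)(0.125) + (-5)(0.25) + (-1)(0.1) + (6)(0.1) + (8)(0.425) = 1.525
E[N²] = (-9)²(0.125) + (-5)²(0.25) + (-1)²(0.1) + (6)²(0.1) + (8)²(0.425) = 47.275
var(N) = E[N²] − (E[N])² = 47.275 − (1.525)² = 44.949375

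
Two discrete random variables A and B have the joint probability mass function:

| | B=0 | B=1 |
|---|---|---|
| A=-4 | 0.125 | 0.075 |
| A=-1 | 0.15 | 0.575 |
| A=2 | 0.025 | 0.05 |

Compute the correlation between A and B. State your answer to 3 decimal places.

0.268

E[A] = -1.375,  E[B] = 0.7
E[AB] = -0.775
cov(A,B) = E[AB] − E[A]E[B] = -0.775 − (-1.375)(0.7) = 0.1875
V(A) = 2.334375,  V(B) = 0.21
ρ = 0.1875 / √(2.334375·0.21) ≈ 0.268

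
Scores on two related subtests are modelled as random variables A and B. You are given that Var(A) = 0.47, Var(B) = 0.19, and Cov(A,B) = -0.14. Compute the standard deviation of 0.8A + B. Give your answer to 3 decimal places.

0.517

Var(0.8A + B) = (0.8)²·Var(A) + (1)²·Var(B) + 2·(0.8)·(1)·Cov(A,B)
= 0.64·0.47 + 1·0.19 + 1.6·-0.14 = 0.2668
SD(0.8A + B) = √0.2668 ≈ 0.517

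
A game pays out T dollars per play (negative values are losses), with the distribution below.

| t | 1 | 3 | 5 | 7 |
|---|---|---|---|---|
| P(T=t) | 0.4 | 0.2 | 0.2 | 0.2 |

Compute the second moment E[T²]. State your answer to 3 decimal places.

17.000

E[T²] = (1)²(0.4) + (3)²(0.2) + (5)²(0.2) + (7)²(0.2) = 17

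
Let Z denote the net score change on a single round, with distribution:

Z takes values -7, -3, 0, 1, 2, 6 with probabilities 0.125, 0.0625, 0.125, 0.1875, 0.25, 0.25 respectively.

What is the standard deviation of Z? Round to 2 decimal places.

3.95

E[Z] = (-7)(0.125) + (-3)(0.0625) + (0)(0.125) + (1)(0.1875) + (2)(0.25) + (6)(0.25) = 1.125
E[Z²] = (-7)²(0.125) + (-3)²(0.0625) + (0)²(0.125) + (1)²(0.1875) + (2)²(0.25) + (6)²(0.25) = 16.875
Var(Z) = E[Z²] − (E[Z])² = 16.875 − (1.125)² = 15.609375
σ(Z) = √15.609375 ≈ 3.95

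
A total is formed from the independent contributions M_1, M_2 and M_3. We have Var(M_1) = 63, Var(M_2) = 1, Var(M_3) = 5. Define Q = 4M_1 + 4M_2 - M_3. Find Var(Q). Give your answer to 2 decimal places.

1029.00

By independence, Var(Q) = (4)²Var(M_1) + (4)²Var(M_2) + (-1)²Var(M_3)
= (4)²·63 + (4)²·1 + (-1)²·5 = 1029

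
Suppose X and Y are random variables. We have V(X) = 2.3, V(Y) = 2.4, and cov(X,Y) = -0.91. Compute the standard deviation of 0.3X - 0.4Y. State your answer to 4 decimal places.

V(0.3X - 0.4Y) = (0.3)²·V(X) + (-0.4)²·V(Y) + 2·(0.3)·(-0.4)·cov(X,Y)
= 0.09·2.3 + 0.16·2.4 + -0.24·-0.91 = 0.8094
sd(0.3X - 0.4Y) = √0.8094 ≈ 0.8997

0.8997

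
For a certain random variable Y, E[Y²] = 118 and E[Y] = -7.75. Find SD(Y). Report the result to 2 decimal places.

7.61

var(Y) = 118 − (-7.75)² = 57.9375
SD(Y) = √57.9375 ≈ 7.61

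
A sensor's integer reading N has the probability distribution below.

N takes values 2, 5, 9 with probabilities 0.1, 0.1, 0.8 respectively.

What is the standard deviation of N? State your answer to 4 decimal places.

E[N] = (2)(0.1) + (5)(0.1) + (9)(0.8) = 7.9
E[N²] = (2)²(0.1) + (5)²(0.1) + (9)²(0.8) = 67.7
V(N) = E[N²] − (E[N])² = 67.7 − (7.9)² = 5.29
SD(N) = √5.29 ≈ 2.3000

2.3000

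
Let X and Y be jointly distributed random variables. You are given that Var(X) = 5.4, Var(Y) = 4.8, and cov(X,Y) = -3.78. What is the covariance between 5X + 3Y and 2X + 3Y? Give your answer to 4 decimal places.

cov(5X + 3Y, 2X + 3Y) = (5)(2)Var(X) + (3)(3)Var(Y) + [(5)(3) + (3)(2)]cov(X,Y)
= 10·5.4 + 9·4.8 + 21·-3.78 = 17.82

17.8200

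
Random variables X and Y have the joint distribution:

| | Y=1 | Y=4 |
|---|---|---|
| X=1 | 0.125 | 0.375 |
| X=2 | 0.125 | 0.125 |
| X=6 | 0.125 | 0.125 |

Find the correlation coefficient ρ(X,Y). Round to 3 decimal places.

-0.188

E[X] = 2.5,  E[Y] = 2.875
E[XY] = 6.625
Cov(X,Y) = E[XY] − E[X]E[Y] = 6.625 − (2.5)(2.875) = -0.5625
V(X) = 4.25,  V(Y) = 2.109375
ρ = -0.5625 / √(4.25·2.109375) ≈ -0.188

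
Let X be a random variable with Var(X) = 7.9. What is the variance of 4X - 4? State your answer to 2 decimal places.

Var(4X - 4) = (4)²·Var(X) = 16·7.9 = 126.4

126.40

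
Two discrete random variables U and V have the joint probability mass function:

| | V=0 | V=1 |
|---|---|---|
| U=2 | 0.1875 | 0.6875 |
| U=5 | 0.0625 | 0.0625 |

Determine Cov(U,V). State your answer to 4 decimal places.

E[U] = 2.375,  E[V] = 0.75
E[UV] = 1.6875
Cov(U,V) = E[UV] − E[U]E[V] = 1.6875 − (2.375)(0.75) = -0.09375

-0.0938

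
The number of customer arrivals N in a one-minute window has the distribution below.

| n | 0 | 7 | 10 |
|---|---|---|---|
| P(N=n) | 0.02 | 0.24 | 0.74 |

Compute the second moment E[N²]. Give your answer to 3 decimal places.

85.760

E[N²] = (0)²(0.02) + (7)²(0.24) + (10)²(0.74) = 85.76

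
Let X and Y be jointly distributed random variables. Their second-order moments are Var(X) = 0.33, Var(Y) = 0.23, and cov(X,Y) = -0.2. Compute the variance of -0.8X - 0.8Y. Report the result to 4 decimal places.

Var(-0.8X - 0.8Y) = (-0.8)²·Var(X) + (-0.8)²·Var(Y) + 2·(-0.8)·(-0.8)·cov(X,Y)
= 0.64·0.33 + 0.64·0.23 + 1.28·-0.2 = 0.1024

0.1024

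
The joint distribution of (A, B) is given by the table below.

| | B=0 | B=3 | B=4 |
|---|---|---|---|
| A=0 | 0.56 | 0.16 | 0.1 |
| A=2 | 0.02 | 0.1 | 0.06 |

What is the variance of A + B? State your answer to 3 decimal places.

4.612

E[A] = 0.36,  E[B] = 1.42,  E[AB] = 1.08
V(A) = 0.72 − (0.36)² = 0.5904;  V(B) = 4.9 − (1.42)² = 2.8836
Cov(A,B) = 1.08 − (0.36)(1.42) = 0.5688
V(A + B) = (1)²·0.5904 + (1)²·2.8836 + 2·(1)·(1)·0.5688 = 4.6116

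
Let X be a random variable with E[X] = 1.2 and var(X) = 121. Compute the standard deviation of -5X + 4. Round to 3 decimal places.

55.000

var(-5X + 4) = (-5)²·121 = 3025
σ(-5X + 4) = √3025 ≈ 55.000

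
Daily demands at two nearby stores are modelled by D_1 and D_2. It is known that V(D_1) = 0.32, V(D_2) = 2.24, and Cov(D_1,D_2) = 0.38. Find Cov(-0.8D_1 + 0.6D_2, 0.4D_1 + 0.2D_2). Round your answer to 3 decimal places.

0.197

Cov(-0.8D_1 + 0.6D_2, 0.4D_1 + 0.2D_2) = (-0.8)(0.4)V(D_1) + (0.6)(0.2)V(D_2) + [(-0.8)(0.2) + (0.6)(0.4)]Cov(D_1,D_2)
= -0.32·0.32 + 0.12·2.24 + 0.08·0.38 = 0.1968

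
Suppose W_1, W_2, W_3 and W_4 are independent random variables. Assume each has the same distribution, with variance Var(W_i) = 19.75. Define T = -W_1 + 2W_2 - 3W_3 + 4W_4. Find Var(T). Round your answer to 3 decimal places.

By independence, Var(T) = (-1)²Var(W_1) + (2)²Var(W_2) + (-3)²Var(W_3) + (4)²Var(W_4)
= (-1)²·19.75 + (2)²·19.75 + (-3)²·19.75 + (4)²·19.75 = 592.5

592.500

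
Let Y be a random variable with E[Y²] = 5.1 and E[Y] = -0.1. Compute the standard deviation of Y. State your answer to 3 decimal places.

2.256

Var(Y) = 5.1 − (-0.1)² = 5.09
SD(Y) = √5.09 ≈ 2.256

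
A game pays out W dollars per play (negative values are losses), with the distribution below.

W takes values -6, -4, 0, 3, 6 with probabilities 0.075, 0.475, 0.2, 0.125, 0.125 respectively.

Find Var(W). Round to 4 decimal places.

14.4244

E[W] = (-6)(0.075) + (-4)(0.475) + (0)(0.2) + (3)(0.125) + (6)(0.125) = -1.225
E[W²] = (-6)²(0.075) + (-4)²(0.475) + (0)²(0.2) + (3)²(0.125) + (6)²(0.125) = 15.925
Var(W) = E[W²] − (E[W])² = 15.925 − (-1.225)² = 14.424375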